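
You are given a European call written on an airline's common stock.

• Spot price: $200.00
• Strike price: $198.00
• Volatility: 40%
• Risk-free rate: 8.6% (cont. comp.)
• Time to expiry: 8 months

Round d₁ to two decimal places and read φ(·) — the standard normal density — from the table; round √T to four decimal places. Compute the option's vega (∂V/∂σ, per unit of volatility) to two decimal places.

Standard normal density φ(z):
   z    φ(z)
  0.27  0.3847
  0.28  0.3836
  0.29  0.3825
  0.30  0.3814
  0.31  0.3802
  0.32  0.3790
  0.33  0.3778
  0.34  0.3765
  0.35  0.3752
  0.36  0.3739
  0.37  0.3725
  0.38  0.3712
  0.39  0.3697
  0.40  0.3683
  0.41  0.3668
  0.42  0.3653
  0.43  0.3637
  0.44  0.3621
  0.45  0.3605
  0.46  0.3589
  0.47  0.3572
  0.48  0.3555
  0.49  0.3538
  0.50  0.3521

σ√T = 0.4·√0.6667 = 0.3266
d₁ = [ln(200/198) + (0.086 + ½·0.4²)·0.6667] / (σ√T) = (0.0101 + 0.1107) / 0.3266 = 0.3696 → 0.37
√T = √0.6667 = 0.8165
φ(d₁) = φ(0.37) = 0.3725
vega = S·φ(d₁)·√T = 200·0.3725·0.8165 = 60.8293

60.83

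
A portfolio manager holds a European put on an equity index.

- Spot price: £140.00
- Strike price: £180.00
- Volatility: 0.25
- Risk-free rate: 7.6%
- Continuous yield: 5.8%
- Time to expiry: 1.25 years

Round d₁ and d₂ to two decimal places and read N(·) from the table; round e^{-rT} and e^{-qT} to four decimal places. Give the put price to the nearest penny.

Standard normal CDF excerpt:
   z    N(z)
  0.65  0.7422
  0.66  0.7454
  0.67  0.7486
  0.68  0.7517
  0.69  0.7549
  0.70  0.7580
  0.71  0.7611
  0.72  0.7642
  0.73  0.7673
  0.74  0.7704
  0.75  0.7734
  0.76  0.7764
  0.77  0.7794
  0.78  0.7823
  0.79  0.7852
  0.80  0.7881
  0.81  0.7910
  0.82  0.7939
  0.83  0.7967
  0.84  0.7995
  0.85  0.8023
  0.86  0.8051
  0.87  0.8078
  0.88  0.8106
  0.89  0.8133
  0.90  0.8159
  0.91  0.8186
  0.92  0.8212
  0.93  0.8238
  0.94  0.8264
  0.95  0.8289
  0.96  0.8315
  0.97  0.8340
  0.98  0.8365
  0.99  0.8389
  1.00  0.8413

£38.23

σ√T = 0.25·√1.25 = 0.2795
ln(S/K) + (r − q + σ²/2)T = ln(140/180) + (0.076 − 0.058 + 0.25²/2)·1.25 = -0.2513 + 0.0616 = -0.1898
d₁ = -0.1898 / 0.2795 = -0.6789 which rounds to -0.68
d₂ = d₁ − σ√T = -0.6789 − 0.2795 = -0.9584 which rounds to -0.96
exp(−qT) = exp(−0.058·1.25) = 0.9301;  exp(−rT) = exp(−0.076·1.25) = 0.9094
N(−d₂) = N(0.96) = 0.8315;  N(−d₁) = N(0.68) = 0.7517
P = 180·0.9094·0.8315 − 140·0.9301·0.7517 = 136.1099 − 97.8819 = 38.2280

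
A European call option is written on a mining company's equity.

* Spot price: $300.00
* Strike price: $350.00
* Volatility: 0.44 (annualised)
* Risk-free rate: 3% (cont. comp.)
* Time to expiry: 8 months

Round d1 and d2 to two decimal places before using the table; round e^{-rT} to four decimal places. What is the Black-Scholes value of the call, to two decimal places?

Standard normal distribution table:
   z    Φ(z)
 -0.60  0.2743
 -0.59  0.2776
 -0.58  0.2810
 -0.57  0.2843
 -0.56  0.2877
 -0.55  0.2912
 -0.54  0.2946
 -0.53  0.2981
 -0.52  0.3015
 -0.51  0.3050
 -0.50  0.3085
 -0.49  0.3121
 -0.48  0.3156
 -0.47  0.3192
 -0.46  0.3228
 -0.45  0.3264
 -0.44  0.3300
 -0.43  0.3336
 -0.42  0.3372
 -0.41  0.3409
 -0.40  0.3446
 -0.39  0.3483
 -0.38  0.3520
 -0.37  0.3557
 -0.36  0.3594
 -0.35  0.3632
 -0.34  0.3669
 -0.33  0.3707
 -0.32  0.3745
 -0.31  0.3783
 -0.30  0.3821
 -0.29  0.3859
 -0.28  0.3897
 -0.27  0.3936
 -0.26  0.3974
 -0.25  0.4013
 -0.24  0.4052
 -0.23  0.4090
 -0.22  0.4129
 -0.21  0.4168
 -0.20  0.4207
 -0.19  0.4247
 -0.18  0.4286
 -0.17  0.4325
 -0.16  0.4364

T = 0.6667;  σ√T = 0.3593
ln(S/K) + (r + σ²/2)T = ln(300/350) + (0.03 + 0.44²/2)·0.6667 = -0.1542 + 0.0845 = -0.0696
d₁ = -0.0696 / 0.3593 = -0.1938 ⇒ -0.19
d₂ = d₁ − σ√T = -0.1938 − 0.3593 = -0.5530 ⇒ -0.55
exp(−rT) = exp(−0.03·0.6667) = 0.9802
N(d₁) = N(-0.19) = 0.4247;  N(d₂) = N(-0.55) = 0.2912
C = 300·0.4247 − 350·0.9802·0.2912 = 127.4100 − 99.9020 = 27.5080

$27.51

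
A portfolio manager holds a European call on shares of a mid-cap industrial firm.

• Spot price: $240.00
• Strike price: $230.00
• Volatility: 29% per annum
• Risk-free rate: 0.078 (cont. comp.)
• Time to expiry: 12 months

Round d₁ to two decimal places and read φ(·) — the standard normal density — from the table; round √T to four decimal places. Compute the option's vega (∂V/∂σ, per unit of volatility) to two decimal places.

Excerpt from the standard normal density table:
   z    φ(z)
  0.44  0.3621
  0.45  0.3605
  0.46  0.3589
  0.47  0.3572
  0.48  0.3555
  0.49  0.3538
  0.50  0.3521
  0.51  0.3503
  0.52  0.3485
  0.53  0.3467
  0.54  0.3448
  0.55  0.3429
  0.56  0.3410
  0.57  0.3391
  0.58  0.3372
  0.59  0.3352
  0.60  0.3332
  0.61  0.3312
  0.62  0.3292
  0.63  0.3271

81.84

σ√T = 0.29·√1 = 0.2900
ln(S/K) + (r + σ²/2)T = ln(240/230) + (0.078 + 0.29²/2)·1 = 0.0426 + 0.1200 = 0.1626
d₁ = 0.1626 / 0.2900 = 0.5607 ≈ 0.56
√T = √1 = 1.0000
φ(d₁) = φ(0.56) = 0.3410
vega = S·φ(d₁)·√T = 240·0.3410·1.0000 = 81.8400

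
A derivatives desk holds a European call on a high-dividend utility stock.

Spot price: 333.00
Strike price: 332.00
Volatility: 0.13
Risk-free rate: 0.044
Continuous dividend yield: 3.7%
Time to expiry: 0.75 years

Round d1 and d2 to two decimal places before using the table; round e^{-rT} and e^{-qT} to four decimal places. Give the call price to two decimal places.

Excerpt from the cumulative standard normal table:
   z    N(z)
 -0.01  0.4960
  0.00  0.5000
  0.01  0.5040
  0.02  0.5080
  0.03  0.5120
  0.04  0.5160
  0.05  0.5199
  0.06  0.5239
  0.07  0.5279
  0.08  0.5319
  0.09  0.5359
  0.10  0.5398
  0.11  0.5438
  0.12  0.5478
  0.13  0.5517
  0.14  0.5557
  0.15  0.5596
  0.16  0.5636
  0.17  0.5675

15.51

σ√T = 0.13 × 0.8660 = 0.1126
d₁ = [ln(333/332) + (0.044 − 0.037 + ½·0.13²)·0.75] / (σ√T) = (0.0030 + 0.0116) / 0.1126 = 0.1296 which rounds to 0.13
d₂ = 0.1296 − 0.1126 = 0.0171 which rounds to 0.02
e^(−qT) = e^(−0.037·0.75) = 0.9726;  e^(−rT) = e^(−0.044·0.75) = 0.9675
C = 333·0.9726·N(0.13) − 332·0.9675·N(0.02) = 333·0.9726·0.5517 − 332·0.9675·0.5080 = 178.6823 − 163.1747 = 15.5076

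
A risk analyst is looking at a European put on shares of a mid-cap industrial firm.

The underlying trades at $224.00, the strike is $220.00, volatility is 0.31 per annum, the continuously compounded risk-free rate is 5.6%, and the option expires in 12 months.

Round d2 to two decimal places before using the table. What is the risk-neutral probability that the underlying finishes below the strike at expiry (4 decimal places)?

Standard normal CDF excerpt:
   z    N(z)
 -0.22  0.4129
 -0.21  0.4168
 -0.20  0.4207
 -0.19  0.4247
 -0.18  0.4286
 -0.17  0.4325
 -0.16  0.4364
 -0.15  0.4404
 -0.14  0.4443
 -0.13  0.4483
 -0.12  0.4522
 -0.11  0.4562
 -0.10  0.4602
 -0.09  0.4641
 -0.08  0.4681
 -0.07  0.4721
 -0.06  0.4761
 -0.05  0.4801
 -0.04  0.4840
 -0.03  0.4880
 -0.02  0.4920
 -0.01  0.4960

0.4681

σ√T = 0.31·√1 = 0.3100
d₁ = [ln(224/220) + (0.056 + 0.31²/2)·1] / 0.3100 = [0.0180 + 0.1041] / 0.3100 = 0.3938 ≈ 0.39
d₂ = d₁ − σ√T = 0.3938 − 0.3100 = 0.0838 ≈ 0.08
Risk-neutral Pr[S_T < K] = N(−d₂) = N(-0.08) = 0.4681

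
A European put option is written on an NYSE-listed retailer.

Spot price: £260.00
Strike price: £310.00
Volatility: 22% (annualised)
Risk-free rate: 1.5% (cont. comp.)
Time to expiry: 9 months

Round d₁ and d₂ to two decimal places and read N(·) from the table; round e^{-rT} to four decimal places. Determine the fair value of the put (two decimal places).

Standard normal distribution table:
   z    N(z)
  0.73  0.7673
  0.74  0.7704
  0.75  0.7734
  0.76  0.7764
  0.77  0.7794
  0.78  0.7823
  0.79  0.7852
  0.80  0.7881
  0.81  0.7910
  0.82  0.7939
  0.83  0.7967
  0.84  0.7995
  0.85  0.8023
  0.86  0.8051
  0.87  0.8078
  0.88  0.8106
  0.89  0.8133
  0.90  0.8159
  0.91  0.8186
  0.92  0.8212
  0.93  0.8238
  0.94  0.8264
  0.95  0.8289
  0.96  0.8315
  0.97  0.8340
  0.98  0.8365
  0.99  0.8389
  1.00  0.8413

£52.23

T = 0.75;  σ√T = 0.1905
ln(S/K) + (r + σ²/2)T = ln(260/310) + (0.015 + 0.22²/2)·0.75 = -0.1759 + 0.0294 = -0.1465
d₁ = -0.1465 / 0.1905 = -0.7689 → -0.77
d₂ = d₁ − σ√T = -0.7689 − 0.1905 = -0.9594 → -0.96
exp(−rT) = exp(−0.015·0.75) = 0.9888
P = 310·0.9888·N(0.96) − 260·N(0.77) = 310·0.9888·0.8315 − 260·0.7794 = 254.8780 − 202.6440 = 52.2340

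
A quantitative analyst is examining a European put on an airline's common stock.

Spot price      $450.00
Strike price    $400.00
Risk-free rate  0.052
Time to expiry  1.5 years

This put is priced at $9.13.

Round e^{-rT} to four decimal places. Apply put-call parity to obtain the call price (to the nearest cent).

e^(−rT) = e^(−0.052·1.5) = 0.9250
Put-call parity: C − P = S − K·e^(−rT) = 450 − 400·0.9250 = 450 − 370.0000 = 80.0000
C = P + (C − P) = 9.13 + (80.0000) = 89.1300

$89.13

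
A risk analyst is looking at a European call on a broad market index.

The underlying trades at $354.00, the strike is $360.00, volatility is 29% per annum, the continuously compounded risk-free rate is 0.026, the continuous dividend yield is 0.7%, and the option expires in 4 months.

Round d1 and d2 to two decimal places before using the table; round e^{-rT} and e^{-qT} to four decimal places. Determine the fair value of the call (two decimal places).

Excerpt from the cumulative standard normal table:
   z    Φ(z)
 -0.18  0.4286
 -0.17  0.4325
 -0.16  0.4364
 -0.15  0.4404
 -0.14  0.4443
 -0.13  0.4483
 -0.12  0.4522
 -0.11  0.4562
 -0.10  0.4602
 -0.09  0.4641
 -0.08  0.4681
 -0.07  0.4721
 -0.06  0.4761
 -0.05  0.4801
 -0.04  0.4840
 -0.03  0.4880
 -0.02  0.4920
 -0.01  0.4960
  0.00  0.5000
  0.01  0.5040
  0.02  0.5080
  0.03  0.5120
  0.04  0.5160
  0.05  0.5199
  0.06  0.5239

T = 0.3333;  σ√T = 0.1674
ln(S/K) + (r − q + σ²/2)T = ln(354/360) + (0.026 − 0.007 + 0.29²/2)·0.3333 = -0.0168 + 0.0203 = 0.0035
d₁ = 0.0035 / 0.1674 = 0.0212 ≈ 0.02
d₂ = d₁ − σ√T = 0.0212 − 0.1674 = -0.1463 ≈ -0.15
exp(−qT) = exp(−0.007·0.3333) = 0.9977;  exp(−rT) = exp(−0.026·0.3333) = 0.9914
N(d₁) = N(0.02) = 0.5080;  N(d₂) = N(-0.15) = 0.4404
C = 354·0.9977·0.5080 − 360·0.9914·0.4404 = 179.4184 − 157.1805 = 22.2379

$22.24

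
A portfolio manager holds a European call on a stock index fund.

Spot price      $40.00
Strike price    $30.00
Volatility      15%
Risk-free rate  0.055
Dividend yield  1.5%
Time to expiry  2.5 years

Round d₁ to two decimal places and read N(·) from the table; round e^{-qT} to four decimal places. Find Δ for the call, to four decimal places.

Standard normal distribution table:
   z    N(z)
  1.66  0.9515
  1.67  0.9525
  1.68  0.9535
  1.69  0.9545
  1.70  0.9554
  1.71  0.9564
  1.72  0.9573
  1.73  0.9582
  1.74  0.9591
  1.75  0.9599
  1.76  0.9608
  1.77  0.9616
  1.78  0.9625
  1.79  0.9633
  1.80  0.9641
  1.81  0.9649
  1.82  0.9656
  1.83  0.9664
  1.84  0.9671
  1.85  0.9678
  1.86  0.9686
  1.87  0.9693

σ√T = 0.15·√2.5 = 0.2372
d₁ = [ln(40/30) + (0.055 − 0.015 + 0.15²/2)·2.5] / 0.2372 = [0.2877 + 0.1281] / 0.2372 = 1.7532 ⇒ 1.75
N(d₁) = N(1.75) = 0.9599
Δ_call = exp(−qT)·N(d₁) = 0.9632·0.9599 = 0.9246

0.9246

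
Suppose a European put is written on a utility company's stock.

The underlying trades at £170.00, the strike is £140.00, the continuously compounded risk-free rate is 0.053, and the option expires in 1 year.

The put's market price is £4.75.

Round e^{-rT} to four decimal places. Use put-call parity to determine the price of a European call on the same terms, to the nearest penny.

£41.97

exp(−rT) = exp(−0.053·1) = 0.9484
Put-call parity: C − P = S − K·e^(−rT) = 170 − 140·0.9484 = 170 − 132.7760 = 37.2240
C = P + (C − P) = 4.75 + (37.2240) = 41.9740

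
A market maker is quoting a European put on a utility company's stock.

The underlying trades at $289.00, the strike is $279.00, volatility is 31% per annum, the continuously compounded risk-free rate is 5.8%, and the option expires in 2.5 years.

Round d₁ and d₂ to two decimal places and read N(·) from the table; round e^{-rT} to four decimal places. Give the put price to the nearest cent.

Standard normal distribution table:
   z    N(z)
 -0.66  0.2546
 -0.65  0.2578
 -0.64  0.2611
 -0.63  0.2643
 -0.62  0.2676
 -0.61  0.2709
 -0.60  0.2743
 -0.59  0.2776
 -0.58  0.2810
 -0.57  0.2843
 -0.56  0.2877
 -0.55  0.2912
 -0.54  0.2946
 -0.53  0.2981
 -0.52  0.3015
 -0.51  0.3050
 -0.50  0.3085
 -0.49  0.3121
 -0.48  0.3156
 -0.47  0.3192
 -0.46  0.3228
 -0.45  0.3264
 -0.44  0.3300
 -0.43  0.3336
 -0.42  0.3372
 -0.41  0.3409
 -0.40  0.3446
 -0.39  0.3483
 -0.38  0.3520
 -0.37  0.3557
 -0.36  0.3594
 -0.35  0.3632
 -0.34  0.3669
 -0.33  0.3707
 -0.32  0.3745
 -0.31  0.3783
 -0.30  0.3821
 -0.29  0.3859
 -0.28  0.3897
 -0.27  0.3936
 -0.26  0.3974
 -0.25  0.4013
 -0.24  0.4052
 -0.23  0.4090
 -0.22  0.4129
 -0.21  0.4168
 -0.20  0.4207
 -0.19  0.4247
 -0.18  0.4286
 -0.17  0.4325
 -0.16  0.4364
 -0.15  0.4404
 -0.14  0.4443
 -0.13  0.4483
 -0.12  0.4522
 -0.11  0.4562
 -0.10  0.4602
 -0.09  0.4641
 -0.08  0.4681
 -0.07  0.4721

$30.84

T = 2.5;  σ√T = 0.4902
d₁ = [ln(289/279) + (0.058 + ½·0.31²)·2.5] / (σ√T) = (0.0352 + 0.2651) / 0.4902 = 0.6127 → 0.61
d₂ = 0.6127 − 0.4902 = 0.1226 → 0.12
e^(−rT) = e^(−0.058·2.5) = 0.8650
N(−d₂) = N(-0.12) = 0.4522;  N(−d₁) = N(-0.61) = 0.2709
P = 279·0.8650·0.4522 − 289·0.2709 = 109.1317 − 78.2901 = 30.8416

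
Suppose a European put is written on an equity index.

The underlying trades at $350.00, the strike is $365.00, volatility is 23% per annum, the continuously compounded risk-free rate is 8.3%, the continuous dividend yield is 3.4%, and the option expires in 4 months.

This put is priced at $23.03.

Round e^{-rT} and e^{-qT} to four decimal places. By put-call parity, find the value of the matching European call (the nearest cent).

e^(−qT) = e^(−0.034·0.3333) = 0.9887;  e^(−rT) = e^(−0.083·0.3333) = 0.9727
Put-call parity: C − P = S·e^(−qT) − K·e^(−rT) = 350·0.9887 − 365·0.9727 = 346.0450 − 355.0355 = -8.9905
C = P + (C − P) = 23.03 + (-8.9905) = 14.0395

$14.04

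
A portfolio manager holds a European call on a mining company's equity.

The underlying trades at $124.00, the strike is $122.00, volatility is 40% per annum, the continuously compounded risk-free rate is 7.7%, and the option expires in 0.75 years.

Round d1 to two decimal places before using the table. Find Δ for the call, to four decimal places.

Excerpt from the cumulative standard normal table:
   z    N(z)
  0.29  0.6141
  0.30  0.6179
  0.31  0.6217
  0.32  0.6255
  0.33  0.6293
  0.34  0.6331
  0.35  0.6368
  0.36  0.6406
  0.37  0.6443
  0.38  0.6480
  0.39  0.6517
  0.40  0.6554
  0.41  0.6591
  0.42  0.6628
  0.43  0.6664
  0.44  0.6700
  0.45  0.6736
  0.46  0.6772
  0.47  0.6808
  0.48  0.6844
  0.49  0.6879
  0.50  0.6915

0.6517

T = 0.75;  σ√T = 0.3464
d₁ = [ln(124/122) + (0.077 + 0.4²/2)·0.75] / 0.3464 = [0.0163 + 0.1178] / 0.3464 = 0.3869 ≈ 0.39
N(d₁) = N(0.39) = 0.6517
Δ_call = N(d₁) = 0.6517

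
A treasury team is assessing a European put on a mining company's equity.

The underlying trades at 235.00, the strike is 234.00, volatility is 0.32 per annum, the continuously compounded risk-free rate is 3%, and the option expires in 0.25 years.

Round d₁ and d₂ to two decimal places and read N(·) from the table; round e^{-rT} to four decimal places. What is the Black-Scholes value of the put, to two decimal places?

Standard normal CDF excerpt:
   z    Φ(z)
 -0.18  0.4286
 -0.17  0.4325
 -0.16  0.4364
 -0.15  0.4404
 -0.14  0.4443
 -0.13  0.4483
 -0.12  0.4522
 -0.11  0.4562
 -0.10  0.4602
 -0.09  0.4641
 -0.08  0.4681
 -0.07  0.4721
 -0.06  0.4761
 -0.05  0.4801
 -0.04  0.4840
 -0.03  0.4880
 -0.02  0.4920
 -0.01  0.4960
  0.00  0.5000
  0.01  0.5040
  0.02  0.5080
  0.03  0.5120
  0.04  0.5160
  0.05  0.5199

13.56

σ√T = 0.32 × 0.5000 = 0.1600
d₁ = [ln(235/234) + (0.03 + 0.32²/2)·0.25] / 0.1600 = [0.0043 + 0.0203] / 0.1600 = 0.1535 → 0.15
d₂ = d₁ − σ√T = 0.1535 − 0.1600 = -0.0065 → -0.01
e^(−rT) = e^(−0.03·0.25) = 0.9925
N(−d₂) = N(0.01) = 0.5040;  N(−d₁) = N(-0.15) = 0.4404
P = 234·0.9925·0.5040 − 235·0.4404 = 117.0515 − 103.4940 = 13.5575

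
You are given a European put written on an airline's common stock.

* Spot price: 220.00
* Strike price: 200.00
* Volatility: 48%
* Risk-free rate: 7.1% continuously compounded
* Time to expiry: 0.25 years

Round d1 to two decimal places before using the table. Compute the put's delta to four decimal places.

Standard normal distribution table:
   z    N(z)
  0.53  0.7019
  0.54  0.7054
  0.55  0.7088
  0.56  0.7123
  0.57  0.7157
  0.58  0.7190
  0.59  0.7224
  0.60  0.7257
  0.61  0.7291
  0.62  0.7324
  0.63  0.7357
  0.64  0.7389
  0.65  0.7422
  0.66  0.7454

-0.2776

σ√T = 0.48 × 0.5000 = 0.2400
ln(S/K) + (r + σ²/2)T = ln(220/200) + (0.071 + 0.48²/2)·0.25 = 0.0953 + 0.0465 = 0.1419
d₁ = 0.1419 / 0.2400 = 0.5911 ≈ 0.59
N(d₁) = N(0.59) = 0.7224
Δ_put = N(d₁) − 1 = 0.7224 − 1 = -0.2776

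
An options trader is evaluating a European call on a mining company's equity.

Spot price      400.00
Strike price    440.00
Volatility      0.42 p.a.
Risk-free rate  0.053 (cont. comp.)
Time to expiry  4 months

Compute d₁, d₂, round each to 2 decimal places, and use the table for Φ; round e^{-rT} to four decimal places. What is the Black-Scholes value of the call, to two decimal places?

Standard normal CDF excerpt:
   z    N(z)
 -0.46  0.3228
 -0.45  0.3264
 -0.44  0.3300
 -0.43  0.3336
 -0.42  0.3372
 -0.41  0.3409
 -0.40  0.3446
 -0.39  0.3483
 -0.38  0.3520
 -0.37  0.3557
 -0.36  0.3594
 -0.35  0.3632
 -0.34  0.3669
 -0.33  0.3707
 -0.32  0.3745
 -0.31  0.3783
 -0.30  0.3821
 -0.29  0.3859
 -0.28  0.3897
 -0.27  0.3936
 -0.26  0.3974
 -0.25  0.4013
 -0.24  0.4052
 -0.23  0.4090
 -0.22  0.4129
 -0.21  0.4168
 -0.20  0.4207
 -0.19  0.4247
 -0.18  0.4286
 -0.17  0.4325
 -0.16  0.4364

T = 0.3333;  σ√T = 0.2425
ln(S/K) + (r + σ²/2)T = ln(400/440) + (0.053 + 0.42²/2)·0.3333 = -0.0953 + 0.0471 = -0.0482
d₁ = -0.0482 / 0.2425 = -0.1990 which rounds to -0.20
d₂ = d₁ − σ√T = -0.1990 − 0.2425 = -0.4414 which rounds to -0.44
e^(−rT) = e^(−0.053·0.3333) = 0.9825
C = 400·N(-0.20) − 440·0.9825·N(-0.44) = 400·0.4207 − 440·0.9825·0.3300 = 168.2800 − 142.6590 = 25.6210

25.62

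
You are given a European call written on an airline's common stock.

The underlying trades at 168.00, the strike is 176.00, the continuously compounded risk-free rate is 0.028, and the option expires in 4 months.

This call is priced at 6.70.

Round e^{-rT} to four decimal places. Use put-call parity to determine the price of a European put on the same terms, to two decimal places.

exp(−rT) = exp(−0.028·0.3333) = 0.9907
Put-call parity: C − P = S − K·e^(−rT) = 168 − 176·0.9907 = 168 − 174.3632 = -6.3632
P = C − (C − P) = 6.70 − (-6.3632) = 13.0632

13.06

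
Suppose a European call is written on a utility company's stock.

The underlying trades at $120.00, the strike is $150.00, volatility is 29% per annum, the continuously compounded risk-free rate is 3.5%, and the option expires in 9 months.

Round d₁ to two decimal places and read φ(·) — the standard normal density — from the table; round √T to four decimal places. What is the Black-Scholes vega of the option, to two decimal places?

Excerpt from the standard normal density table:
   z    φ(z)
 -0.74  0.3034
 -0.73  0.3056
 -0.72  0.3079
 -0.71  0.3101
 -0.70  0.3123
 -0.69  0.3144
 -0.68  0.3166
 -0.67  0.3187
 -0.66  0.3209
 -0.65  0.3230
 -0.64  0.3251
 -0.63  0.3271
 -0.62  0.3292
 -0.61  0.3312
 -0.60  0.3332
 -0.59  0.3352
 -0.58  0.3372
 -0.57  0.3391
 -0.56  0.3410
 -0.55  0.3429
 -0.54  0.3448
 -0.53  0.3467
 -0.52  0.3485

T = 0.75;  σ√T = 0.2511
d₁ = [ln(120/150) + (0.035 + ½·0.29²)·0.75] / (σ√T) = (-0.2231 + 0.0578) / 0.2511 = -0.6584 which rounds to -0.66
√T = √0.75 = 0.8660
φ(d₁) = φ(-0.66) = 0.3209
vega = S·φ(d₁)·√T = 120·0.3209·0.8660 = 33.3479

33.35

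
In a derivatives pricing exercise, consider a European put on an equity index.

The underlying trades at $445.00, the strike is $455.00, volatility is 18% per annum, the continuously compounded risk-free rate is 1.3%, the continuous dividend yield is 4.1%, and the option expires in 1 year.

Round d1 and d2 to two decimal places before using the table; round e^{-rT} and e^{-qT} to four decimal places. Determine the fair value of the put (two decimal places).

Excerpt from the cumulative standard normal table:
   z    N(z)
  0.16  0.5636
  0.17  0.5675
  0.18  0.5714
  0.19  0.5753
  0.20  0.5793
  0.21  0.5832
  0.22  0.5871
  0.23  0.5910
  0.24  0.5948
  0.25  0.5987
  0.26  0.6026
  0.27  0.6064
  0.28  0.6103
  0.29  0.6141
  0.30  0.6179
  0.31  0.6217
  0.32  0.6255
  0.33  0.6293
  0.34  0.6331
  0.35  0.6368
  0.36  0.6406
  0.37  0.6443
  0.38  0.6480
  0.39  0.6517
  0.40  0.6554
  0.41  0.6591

σ√T = 0.18·√1 = 0.1800
ln(S/K) + (r − q + σ²/2)T = ln(445/455) + (0.013 − 0.041 + 0.18²/2)·1 = -0.0222 − 0.0118 = -0.0340
d₁ = -0.0340 / 0.1800 = -0.1890 ≈ -0.19
d₂ = d₁ − σ√T = -0.1890 − 0.1800 = -0.3690 ≈ -0.37
e^(−qT) = e^(−0.041·1) = 0.9598;  e^(−rT) = e^(−0.013·1) = 0.9871
P = 455·0.9871·N(0.37) − 445·0.9598·N(0.19) = 455·0.9871·0.6443 − 445·0.9598·0.5753 = 289.3748 − 245.7170 = 43.6578

$43.66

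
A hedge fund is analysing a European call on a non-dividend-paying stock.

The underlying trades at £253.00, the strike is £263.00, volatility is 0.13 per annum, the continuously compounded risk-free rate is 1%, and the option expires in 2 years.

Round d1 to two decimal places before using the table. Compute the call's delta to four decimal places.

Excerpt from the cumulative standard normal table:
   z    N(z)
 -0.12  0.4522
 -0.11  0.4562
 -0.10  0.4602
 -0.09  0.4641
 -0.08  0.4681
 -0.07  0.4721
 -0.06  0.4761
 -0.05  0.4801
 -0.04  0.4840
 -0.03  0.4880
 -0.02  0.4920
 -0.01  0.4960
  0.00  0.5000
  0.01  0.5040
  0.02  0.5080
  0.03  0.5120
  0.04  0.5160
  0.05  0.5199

σ√T = 0.13·√2 = 0.1838
d₁ = [ln(253/263) + (0.01 + 0.13²/2)·2] / 0.1838 = [-0.0388 + 0.0369] / 0.1838 = -0.0101 which rounds to -0.01
N(d₁) = N(-0.01) = 0.4960
Δ_call = N(d₁) = 0.4960

0.4960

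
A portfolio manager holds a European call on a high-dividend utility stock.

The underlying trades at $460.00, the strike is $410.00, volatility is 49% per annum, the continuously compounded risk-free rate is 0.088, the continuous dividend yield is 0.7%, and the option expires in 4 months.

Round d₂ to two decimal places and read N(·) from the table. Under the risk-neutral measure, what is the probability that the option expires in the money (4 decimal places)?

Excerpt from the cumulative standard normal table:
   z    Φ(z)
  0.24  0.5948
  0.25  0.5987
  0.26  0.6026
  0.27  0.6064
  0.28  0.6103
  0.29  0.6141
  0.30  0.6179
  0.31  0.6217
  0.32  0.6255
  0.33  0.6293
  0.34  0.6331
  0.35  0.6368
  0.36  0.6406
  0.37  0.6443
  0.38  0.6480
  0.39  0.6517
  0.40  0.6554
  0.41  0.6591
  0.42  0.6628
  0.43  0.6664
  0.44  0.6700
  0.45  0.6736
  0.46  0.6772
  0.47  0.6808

0.6406

σ√T = 0.49 × 0.5774 = 0.2829
d₁ = [ln(460/410) + (0.088 − 0.007 + 0.49²/2)·0.3333] / 0.2829 = [0.1151 + 0.0670] / 0.2829 = 0.6436 which rounds to 0.64
d₂ = d₁ − σ√T = 0.6436 − 0.2829 = 0.3607 which rounds to 0.36
Risk-neutral Pr[S_T > K] = N(d₂) = N(0.36) = 0.6406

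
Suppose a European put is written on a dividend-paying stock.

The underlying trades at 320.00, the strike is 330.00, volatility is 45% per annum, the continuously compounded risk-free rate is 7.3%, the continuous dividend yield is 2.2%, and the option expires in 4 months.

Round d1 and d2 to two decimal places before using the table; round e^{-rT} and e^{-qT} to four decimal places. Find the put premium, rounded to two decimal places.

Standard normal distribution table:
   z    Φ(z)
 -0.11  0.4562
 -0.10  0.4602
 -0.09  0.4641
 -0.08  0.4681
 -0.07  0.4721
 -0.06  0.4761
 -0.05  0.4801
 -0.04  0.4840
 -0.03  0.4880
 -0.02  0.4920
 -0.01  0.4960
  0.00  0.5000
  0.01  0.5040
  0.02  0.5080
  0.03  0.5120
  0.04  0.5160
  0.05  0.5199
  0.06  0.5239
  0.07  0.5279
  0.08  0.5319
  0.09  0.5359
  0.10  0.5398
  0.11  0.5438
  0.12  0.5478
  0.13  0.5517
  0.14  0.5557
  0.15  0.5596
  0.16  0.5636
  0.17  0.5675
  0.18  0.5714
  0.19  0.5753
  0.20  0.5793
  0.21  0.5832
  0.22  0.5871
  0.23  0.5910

35.34

σ√T = 0.45·√0.3333 = 0.2598
d₁ = [ln(320/330) + (0.073 − 0.022 + 0.45²/2)·0.3333] / 0.2598 = [-0.0308 + 0.0507] / 0.2598 = 0.0769 ≈ 0.08
d₂ = d₁ − σ√T = 0.0769 − 0.2598 = -0.1829 ≈ -0.18
e^(−qT) = e^(−0.022·0.3333) = 0.9927;  e^(−rT) = e^(−0.073·0.3333) = 0.9760
N(−d₂) = N(0.18) = 0.5714;  N(−d₁) = N(-0.08) = 0.4681
P = 330·0.9760·0.5714 − 320·0.9927·0.4681 = 184.0365 − 148.6985 = 35.3380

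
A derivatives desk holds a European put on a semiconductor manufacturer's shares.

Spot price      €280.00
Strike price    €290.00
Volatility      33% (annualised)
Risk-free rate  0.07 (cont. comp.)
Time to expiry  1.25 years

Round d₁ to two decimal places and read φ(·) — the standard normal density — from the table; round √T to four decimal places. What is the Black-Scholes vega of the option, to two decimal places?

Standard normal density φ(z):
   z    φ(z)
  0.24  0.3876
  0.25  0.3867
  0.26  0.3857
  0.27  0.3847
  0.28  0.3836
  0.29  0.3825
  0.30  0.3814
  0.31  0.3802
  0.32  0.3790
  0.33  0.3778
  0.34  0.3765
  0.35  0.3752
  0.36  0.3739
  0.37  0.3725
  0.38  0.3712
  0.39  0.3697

T = 1.25;  σ√T = 0.3690
d₁ = [ln(280/290) + (0.07 + ½·0.33²)·1.25] / (σ√T) = (-0.0351 + 0.1556) / 0.3690 = 0.3265 which rounds to 0.33
√T = √1.25 = 1.1180
φ(d₁) = φ(0.33) = 0.3778
vega = S·φ(d₁)·√T = 280·0.3778·1.1180 = 118.2665

118.27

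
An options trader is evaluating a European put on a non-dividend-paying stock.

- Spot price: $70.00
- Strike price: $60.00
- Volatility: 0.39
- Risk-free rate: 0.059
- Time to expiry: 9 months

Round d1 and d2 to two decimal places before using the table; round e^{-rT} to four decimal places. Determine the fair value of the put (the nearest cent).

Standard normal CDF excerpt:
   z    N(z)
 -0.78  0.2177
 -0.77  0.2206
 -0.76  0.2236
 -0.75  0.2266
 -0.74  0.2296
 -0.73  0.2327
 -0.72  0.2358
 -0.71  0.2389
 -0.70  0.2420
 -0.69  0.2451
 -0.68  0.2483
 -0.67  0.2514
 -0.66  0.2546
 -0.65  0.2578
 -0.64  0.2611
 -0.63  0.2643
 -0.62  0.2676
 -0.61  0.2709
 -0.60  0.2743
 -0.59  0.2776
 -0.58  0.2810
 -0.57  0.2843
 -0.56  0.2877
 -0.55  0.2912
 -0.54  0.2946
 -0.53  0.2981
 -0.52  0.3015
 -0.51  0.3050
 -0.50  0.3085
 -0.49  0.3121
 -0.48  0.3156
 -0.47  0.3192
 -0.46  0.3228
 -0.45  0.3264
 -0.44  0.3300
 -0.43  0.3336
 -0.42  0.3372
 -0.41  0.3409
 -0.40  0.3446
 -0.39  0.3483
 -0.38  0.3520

$3.70

T = 0.75;  σ√T = 0.3377
d₁ = [ln(70/60) + (0.059 + 0.39²/2)·0.75] / 0.3377 = [0.1542 + 0.1013] / 0.3377 = 0.7563 ⇒ 0.76
d₂ = d₁ − σ√T = 0.7563 − 0.3377 = 0.4185 ⇒ 0.42
e^(−rT) = e^(−0.059·0.75) = 0.9567
N(−d₂) = N(-0.42) = 0.3372;  N(−d₁) = N(-0.76) = 0.2236
P = 60·0.9567·0.3372 − 70·0.2236 = 19.3560 − 15.6520 = 3.7040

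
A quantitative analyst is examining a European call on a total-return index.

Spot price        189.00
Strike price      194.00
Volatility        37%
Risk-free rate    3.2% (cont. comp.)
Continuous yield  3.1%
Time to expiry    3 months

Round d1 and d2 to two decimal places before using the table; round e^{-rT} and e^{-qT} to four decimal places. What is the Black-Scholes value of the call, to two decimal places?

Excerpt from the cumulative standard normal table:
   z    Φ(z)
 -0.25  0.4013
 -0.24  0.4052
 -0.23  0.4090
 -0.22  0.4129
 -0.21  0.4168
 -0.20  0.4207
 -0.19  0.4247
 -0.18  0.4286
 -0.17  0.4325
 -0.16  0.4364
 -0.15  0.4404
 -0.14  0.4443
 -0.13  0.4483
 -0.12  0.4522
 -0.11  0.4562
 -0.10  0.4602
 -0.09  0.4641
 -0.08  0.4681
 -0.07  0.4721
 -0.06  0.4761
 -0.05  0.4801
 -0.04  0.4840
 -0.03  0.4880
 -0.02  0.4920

11.33

σ√T = 0.37·√0.25 = 0.1850
d₁ = [ln(189/194) + (0.032 − 0.031 + ½·0.37²)·0.25] / (σ√T) = (-0.0261 + 0.0174) / 0.1850 = -0.0473 which rounds to -0.05
d₂ = -0.0473 − 0.1850 = -0.2323 which rounds to -0.23
exp(−qT) = exp(−0.031·0.25) = 0.9923;  exp(−rT) = exp(−0.032·0.25) = 0.9920
C = 189·0.9923·N(-0.05) − 194·0.9920·N(-0.23) = 189·0.9923·0.4801 − 194·0.9920·0.4090 = 90.0402 − 78.7112 = 11.3290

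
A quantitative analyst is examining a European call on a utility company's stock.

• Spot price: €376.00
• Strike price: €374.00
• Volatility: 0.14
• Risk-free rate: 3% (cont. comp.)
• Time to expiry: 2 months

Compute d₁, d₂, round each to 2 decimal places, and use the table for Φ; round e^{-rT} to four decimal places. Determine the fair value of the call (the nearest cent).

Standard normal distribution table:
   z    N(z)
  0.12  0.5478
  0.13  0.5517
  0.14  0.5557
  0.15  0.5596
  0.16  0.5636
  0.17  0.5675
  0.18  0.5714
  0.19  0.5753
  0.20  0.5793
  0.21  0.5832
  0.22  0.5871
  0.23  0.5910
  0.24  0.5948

€11.04

σ√T = 0.14·√0.1667 = 0.0572
d₁ = [ln(376/374) + (0.03 + ½·0.14²)·0.1667] / (σ√T) = (0.0053 + 0.0066) / 0.0572 = 0.2094 → 0.21
d₂ = 0.2094 − 0.0572 = 0.1522 → 0.15
exp(−rT) = exp(−0.03·0.1667) = 0.9950
N(d₁) = N(0.21) = 0.5832;  N(d₂) = N(0.15) = 0.5596
C = 376·0.5832 − 374·0.9950·0.5596 = 219.2832 − 208.2439 = 11.0393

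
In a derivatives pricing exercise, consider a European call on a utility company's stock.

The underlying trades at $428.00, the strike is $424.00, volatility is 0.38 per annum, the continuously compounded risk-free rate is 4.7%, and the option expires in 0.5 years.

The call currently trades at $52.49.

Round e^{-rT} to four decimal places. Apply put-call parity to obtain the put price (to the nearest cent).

$38.65

exp(−rT) = exp(−0.047·0.5) = 0.9768
Put-call parity: C − P = S − K·e^(−rT) = 428 − 424·0.9768 = 428 − 414.1632 = 13.8368
P = C − (C − P) = 52.49 − (13.8368) = 38.6532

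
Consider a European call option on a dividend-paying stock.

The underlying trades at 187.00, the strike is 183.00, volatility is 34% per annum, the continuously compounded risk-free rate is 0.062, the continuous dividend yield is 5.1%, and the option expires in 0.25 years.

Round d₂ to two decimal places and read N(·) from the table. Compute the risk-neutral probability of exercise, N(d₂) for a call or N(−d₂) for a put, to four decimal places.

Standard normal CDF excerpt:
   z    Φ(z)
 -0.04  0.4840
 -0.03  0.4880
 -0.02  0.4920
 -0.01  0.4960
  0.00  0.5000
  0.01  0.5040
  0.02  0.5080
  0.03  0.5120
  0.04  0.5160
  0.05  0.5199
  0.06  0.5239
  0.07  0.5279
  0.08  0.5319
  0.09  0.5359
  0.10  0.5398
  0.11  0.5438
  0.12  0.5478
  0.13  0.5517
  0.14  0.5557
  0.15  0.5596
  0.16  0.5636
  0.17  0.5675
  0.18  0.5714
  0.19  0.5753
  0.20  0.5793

σ√T = 0.34·√0.25 = 0.1700
d₁ = [ln(187/183) + (0.062 − 0.051 + 0.34²/2)·0.25] / 0.1700 = [0.0216 + 0.0172] / 0.1700 = 0.2284 ≈ 0.23
d₂ = d₁ − σ√T = 0.2284 − 0.1700 = 0.0584 ≈ 0.06
Risk-neutral Pr[S_T > K] = N(d₂) = N(0.06) = 0.5239

0.5239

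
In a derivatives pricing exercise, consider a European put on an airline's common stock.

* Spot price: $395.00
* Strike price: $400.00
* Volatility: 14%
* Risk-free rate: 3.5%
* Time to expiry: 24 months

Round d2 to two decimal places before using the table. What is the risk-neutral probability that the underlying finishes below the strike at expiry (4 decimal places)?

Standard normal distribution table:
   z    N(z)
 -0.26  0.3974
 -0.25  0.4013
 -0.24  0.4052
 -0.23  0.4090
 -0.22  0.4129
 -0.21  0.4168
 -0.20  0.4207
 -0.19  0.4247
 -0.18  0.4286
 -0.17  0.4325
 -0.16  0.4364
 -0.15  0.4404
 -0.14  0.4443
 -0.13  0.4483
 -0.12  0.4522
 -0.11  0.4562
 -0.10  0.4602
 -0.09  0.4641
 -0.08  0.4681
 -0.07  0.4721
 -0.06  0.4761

0.4247

σ√T = 0.14 × 1.4142 = 0.1980
d₁ = [ln(395/400) + (0.035 + 0.14²/2)·2] / 0.1980 = [-0.0126 + 0.0896] / 0.1980 = 0.3890 → 0.39
d₂ = d₁ − σ√T = 0.3890 − 0.1980 = 0.1910 → 0.19
Pr(exercise) under Q = N(−d₂) = N(-0.19) = 0.4247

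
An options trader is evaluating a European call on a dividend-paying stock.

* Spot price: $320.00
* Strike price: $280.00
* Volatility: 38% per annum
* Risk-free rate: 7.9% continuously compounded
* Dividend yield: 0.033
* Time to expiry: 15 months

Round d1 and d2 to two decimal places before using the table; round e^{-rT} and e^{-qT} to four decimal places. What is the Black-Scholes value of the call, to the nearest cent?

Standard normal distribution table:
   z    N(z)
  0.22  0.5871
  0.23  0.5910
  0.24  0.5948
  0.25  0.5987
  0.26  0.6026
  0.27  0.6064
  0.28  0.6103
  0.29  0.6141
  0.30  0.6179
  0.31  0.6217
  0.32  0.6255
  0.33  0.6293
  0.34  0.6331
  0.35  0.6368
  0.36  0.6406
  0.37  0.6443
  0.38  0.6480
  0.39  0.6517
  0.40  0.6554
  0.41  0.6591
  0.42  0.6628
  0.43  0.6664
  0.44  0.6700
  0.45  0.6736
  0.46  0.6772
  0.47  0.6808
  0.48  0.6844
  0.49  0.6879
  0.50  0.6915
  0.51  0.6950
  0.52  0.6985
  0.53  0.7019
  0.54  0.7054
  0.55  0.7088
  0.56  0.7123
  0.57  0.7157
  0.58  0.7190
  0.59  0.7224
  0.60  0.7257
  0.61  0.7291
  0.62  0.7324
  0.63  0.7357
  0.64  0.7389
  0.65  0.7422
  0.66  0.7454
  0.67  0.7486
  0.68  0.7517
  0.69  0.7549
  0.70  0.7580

$78.00

σ√T = 0.38 × 1.1180 = 0.4249
d₁ = [ln(320/280) + (0.079 − 0.033 + 0.38²/2)·1.25] / 0.4249 = [0.1335 + 0.1477] / 0.4249 = 0.6621 ⇒ 0.66
d₂ = d₁ − σ√T = 0.6621 − 0.4249 = 0.2372 ⇒ 0.24
exp(−qT) = exp(−0.033·1.25) = 0.9596;  exp(−rT) = exp(−0.079·1.25) = 0.9060
N(d₁) = N(0.66) = 0.7454;  N(d₂) = N(0.24) = 0.5948
C = 320·0.9596·0.7454 − 280·0.9060·0.5948 = 228.8915 − 150.8889 = 78.0026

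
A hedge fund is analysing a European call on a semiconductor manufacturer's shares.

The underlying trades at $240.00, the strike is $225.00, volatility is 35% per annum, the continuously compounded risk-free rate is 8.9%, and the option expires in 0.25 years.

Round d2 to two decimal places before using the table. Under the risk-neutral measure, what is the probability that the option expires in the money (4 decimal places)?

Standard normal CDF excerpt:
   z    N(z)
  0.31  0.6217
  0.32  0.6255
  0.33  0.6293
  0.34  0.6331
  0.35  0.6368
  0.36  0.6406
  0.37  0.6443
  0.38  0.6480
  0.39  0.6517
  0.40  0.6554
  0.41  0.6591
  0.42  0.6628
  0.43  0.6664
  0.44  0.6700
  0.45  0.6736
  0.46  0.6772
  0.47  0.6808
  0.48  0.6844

σ√T = 0.35 × 0.5000 = 0.1750
d₁ = [ln(240/225) + (0.089 + 0.35²/2)·0.25] / 0.1750 = [0.0645 + 0.0376] / 0.1750 = 0.5834 which rounds to 0.58
d₂ = d₁ − σ√T = 0.5834 − 0.1750 = 0.4084 which rounds to 0.41
Pr(exercise) under Q = N(d₂) = 0.6591

0.6591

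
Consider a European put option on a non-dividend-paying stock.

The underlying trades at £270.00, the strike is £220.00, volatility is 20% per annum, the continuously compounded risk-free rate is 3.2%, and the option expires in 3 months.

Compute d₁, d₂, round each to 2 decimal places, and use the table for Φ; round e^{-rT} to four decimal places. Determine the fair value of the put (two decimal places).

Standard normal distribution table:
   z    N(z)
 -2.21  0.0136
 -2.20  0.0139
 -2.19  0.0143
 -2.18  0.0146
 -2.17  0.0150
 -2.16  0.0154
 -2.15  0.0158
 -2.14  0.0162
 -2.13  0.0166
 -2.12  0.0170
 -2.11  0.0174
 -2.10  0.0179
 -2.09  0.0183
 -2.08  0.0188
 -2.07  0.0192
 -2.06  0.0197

σ√T = 0.2 × 0.5000 = 0.1000
d₁ = [ln(270/220) + (0.032 + ½·0.2²)·0.25] / (σ√T) = (0.2048 + 0.0130) / 0.1000 = 2.1779 which rounds to 2.18
d₂ = 2.1779 − 0.1000 = 2.0779 which rounds to 2.08
e^(−rT) = e^(−0.032·0.25) = 0.9920
P = 220·0.9920·N(-2.08) − 270·N(-2.18) = 220·0.9920·0.0188 − 270·0.0146 = 4.1029 − 3.9420 = 0.1609

£0.16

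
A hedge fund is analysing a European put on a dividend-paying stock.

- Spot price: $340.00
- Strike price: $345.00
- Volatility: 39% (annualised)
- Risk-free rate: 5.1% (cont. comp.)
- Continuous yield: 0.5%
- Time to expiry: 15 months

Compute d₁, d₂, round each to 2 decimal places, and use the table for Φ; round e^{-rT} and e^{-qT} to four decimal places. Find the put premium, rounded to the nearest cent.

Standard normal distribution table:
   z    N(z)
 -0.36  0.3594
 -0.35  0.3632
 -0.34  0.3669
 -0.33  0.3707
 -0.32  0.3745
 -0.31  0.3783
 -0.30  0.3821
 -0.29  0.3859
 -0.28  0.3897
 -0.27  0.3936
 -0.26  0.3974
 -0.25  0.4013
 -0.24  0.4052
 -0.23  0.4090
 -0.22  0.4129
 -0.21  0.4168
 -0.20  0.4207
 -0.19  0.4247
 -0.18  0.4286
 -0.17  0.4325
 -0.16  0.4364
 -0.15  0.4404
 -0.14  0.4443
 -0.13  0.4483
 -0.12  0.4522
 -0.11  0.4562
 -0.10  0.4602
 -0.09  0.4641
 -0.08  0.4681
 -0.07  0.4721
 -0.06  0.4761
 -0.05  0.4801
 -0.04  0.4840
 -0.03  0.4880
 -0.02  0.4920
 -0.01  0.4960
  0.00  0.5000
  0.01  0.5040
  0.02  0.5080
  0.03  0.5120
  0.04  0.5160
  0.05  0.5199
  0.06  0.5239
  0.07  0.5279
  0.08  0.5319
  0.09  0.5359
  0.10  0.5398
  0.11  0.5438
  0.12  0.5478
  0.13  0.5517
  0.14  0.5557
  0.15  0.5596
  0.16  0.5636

σ√T = 0.39 × 1.1180 = 0.4360
d₁ = [ln(340/345) + (0.051 − 0.005 + ½·0.39²)·1.25] / (σ√T) = (-0.0146 + 0.1526) / 0.4360 = 0.3164 → 0.32
d₂ = 0.3164 − 0.4360 = -0.1196 → -0.12
exp(−qT) = exp(−0.005·1.25) = 0.9938;  exp(−rT) = exp(−0.051·1.25) = 0.9382
P = 345·0.9382·N(0.12) − 340·0.9938·N(-0.32) = 345·0.9382·0.5478 − 340·0.9938·0.3745 = 177.3114 − 126.5406 = 50.7708

$50.77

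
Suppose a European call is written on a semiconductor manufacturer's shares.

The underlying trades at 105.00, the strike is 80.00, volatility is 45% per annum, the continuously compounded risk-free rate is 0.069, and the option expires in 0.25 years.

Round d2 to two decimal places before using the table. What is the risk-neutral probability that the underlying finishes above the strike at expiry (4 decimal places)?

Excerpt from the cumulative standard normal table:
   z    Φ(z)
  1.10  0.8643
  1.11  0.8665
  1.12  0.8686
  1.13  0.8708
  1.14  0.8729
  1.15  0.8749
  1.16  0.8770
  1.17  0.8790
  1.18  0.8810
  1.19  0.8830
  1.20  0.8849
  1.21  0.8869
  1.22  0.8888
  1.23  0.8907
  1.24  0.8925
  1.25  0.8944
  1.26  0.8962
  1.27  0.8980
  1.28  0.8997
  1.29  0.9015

σ√T = 0.45·√0.25 = 0.2250
d₁ = [ln(105/80) + (0.069 + ½·0.45²)·0.25] / (σ√T) = (0.2719 + 0.0426) / 0.2250 = 1.3978 ≈ 1.40
d₂ = 1.3978 − 0.2250 = 1.1728 ≈ 1.17
Pr(exercise) under Q = N(d₂) = 0.8790

0.8790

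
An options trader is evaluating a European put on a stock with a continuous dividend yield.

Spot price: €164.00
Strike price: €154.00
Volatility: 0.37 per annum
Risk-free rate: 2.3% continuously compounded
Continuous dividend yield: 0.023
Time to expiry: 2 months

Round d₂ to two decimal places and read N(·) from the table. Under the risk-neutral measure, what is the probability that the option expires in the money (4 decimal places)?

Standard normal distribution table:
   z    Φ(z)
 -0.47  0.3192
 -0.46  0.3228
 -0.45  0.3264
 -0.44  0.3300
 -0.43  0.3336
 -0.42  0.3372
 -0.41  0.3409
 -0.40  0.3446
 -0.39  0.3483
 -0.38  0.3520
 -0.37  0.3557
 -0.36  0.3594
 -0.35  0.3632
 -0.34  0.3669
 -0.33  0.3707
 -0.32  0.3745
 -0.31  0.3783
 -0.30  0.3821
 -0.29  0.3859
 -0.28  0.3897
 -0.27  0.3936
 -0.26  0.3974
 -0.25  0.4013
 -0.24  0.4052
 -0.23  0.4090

0.3669

σ√T = 0.37 × 0.4082 = 0.1511
d₁ = [ln(164/154) + (0.023 − 0.023 + ½·0.37²)·0.1667] / (σ√T) = (0.0629 + 0.0114) / 0.1511 = 0.4920 ≈ 0.49
d₂ = 0.4920 − 0.1511 = 0.3410 ≈ 0.34
Risk-neutral Pr[S_T < K] = N(−d₂) = N(-0.34) = 0.3669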